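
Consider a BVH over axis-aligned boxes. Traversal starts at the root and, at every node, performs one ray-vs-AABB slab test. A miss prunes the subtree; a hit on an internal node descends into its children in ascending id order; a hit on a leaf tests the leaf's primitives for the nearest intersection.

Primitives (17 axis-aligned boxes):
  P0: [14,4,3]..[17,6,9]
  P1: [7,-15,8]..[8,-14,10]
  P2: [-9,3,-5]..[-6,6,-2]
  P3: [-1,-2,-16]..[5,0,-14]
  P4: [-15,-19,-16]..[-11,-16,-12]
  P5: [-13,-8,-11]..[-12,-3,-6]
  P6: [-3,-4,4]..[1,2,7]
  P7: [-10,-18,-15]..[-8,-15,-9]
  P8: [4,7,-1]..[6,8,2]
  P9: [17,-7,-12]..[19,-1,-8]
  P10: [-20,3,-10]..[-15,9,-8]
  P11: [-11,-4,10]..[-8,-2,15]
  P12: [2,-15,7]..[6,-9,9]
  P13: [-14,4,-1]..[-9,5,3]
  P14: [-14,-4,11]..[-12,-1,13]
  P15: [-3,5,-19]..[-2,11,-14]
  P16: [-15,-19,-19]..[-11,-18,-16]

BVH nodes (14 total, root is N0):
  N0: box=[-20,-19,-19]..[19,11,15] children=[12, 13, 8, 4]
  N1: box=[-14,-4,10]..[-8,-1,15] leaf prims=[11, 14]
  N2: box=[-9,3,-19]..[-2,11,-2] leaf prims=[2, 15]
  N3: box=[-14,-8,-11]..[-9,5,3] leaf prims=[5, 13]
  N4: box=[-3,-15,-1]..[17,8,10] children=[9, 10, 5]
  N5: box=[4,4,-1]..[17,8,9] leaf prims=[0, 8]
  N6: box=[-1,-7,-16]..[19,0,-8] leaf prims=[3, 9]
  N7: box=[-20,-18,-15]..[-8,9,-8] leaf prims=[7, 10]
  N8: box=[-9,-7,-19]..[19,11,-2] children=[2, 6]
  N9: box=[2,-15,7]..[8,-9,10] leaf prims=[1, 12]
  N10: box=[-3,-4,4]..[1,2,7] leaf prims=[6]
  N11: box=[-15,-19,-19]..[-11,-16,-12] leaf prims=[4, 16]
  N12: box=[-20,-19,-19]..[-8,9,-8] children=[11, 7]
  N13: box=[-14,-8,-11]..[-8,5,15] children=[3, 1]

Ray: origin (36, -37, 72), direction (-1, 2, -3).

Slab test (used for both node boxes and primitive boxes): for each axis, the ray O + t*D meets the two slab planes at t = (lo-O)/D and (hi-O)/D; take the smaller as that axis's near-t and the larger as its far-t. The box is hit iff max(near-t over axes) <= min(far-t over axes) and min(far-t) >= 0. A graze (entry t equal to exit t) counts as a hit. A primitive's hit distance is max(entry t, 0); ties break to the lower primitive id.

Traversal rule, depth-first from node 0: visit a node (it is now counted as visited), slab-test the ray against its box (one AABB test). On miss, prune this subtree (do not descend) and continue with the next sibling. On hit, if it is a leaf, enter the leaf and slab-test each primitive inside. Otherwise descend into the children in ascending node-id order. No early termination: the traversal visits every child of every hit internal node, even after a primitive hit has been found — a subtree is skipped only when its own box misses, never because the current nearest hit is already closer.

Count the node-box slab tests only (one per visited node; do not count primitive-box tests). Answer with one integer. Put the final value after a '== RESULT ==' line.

Traverse from the root:
N0 x:[17,56] y:[9,24] z:[19,91/3] -> hit [19,24], descend [4, 8, 12, 13]
  N4 x:[19,39] y:[11,45/2] z:[62/3,73/3] -> hit [62/3,45/2], descend [5, 9, 10]
    N5 x:[19,32] y:[41/2,45/2] z:[21,73/3] -> hit [21,45/2] leaf, test {P0@t=21, P8(miss)}
    N9 x:[28,34] y:[11,14] z:[62/3,65/3] -> miss, prune
    N10 x:[35,39] y:[33/2,39/2] z:[65/3,68/3] -> miss, prune
  N8 x:[17,45] y:[15,24] z:[74/3,91/3] -> miss, prune
  N12 x:[44,56] y:[9,23] z:[80/3,91/3] -> miss, prune
  N13 x:[44,50] y:[29/2,21] z:[19,83/3] -> miss, prune

8 AABB tests over nodes [0, 4, 5, 9, 10, 8, 12, 13]; 1 leaf entered; closest P0.

== RESULT ==
8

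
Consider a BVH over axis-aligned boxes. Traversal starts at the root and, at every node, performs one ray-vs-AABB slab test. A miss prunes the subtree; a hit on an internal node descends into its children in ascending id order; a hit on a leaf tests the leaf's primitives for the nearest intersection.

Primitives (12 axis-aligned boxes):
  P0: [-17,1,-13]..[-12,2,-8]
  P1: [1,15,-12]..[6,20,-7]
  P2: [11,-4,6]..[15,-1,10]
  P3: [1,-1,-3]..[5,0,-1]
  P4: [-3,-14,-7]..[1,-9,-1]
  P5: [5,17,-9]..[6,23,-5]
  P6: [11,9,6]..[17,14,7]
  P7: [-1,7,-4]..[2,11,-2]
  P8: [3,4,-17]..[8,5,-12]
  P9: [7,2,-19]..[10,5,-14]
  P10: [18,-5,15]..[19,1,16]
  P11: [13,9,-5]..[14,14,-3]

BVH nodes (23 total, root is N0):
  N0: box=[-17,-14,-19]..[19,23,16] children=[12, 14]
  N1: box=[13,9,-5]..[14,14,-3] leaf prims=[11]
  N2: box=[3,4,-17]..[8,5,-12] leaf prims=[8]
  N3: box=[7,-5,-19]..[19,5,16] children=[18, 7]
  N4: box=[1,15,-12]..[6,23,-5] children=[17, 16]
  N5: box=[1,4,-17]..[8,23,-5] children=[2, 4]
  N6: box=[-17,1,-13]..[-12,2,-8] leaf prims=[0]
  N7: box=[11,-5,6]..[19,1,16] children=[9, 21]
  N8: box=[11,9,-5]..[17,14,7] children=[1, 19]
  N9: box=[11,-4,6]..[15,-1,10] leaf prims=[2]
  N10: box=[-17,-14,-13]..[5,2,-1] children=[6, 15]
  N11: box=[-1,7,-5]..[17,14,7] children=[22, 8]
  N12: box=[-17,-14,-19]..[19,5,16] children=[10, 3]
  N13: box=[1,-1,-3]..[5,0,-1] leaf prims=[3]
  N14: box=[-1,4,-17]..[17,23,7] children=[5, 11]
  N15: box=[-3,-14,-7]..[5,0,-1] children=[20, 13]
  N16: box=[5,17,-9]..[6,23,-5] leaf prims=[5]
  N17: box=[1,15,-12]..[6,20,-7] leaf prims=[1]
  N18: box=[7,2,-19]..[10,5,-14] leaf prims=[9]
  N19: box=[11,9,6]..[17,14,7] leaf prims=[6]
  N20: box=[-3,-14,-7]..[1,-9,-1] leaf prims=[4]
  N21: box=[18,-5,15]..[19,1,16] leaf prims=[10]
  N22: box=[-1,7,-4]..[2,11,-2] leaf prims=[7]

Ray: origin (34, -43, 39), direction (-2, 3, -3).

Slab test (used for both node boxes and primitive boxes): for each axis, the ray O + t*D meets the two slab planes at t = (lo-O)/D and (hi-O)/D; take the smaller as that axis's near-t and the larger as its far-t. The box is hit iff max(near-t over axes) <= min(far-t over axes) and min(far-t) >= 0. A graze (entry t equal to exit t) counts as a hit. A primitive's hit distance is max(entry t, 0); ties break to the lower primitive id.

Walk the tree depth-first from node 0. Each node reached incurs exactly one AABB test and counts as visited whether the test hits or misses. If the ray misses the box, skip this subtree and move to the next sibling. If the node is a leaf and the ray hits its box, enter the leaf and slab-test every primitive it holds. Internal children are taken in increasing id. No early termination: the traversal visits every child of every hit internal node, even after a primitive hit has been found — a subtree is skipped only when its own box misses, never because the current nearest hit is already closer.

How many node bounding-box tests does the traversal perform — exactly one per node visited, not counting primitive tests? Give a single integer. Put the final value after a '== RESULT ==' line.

Traverse from the root:
N0 x:[15/2,51/2] y:[29/3,22] z:[23/3,58/3] -> hit [29/3,58/3], descend [12, 14]
  N12 x:[15/2,51/2] y:[29/3,16] z:[23/3,58/3] -> hit [29/3,16], descend [3, 10]
    N3 x:[15/2,27/2] y:[38/3,16] z:[23/3,58/3] -> hit [38/3,27/2], descend [7, 18]
      N7 x:[15/2,23/2] y:[38/3,44/3] z:[23/3,11] -> miss, prune
      N18 x:[12,27/2] y:[15,16] z:[53/3,58/3] -> miss, prune
    N10 x:[29/2,51/2] y:[29/3,15] z:[40/3,52/3] -> hit [29/2,15], descend [6, 15]
      N6 x:[23,51/2] y:[44/3,15] z:[47/3,52/3] -> miss, prune
      N15 x:[29/2,37/2] y:[29/3,43/3] z:[40/3,46/3] -> miss, prune
  N14 x:[17/2,35/2] y:[47/3,22] z:[32/3,56/3] -> hit [47/3,35/2], descend [5, 11]
    N5 x:[13,33/2] y:[47/3,22] z:[44/3,56/3] -> hit [47/3,33/2], descend [2, 4]
      N2 x:[13,31/2] y:[47/3,16] z:[17,56/3] -> miss, prune
      N4 x:[14,33/2] y:[58/3,22] z:[44/3,17] -> miss, prune
    N11 x:[17/2,35/2] y:[50/3,19] z:[32/3,44/3] -> miss, prune

13 AABB tests over nodes [0, 12, 3, 7, 18, 10, 6, 15, 14, 5, 2, 4, 11]; 0 leaves entered; closest miss.

== RESULT ==
13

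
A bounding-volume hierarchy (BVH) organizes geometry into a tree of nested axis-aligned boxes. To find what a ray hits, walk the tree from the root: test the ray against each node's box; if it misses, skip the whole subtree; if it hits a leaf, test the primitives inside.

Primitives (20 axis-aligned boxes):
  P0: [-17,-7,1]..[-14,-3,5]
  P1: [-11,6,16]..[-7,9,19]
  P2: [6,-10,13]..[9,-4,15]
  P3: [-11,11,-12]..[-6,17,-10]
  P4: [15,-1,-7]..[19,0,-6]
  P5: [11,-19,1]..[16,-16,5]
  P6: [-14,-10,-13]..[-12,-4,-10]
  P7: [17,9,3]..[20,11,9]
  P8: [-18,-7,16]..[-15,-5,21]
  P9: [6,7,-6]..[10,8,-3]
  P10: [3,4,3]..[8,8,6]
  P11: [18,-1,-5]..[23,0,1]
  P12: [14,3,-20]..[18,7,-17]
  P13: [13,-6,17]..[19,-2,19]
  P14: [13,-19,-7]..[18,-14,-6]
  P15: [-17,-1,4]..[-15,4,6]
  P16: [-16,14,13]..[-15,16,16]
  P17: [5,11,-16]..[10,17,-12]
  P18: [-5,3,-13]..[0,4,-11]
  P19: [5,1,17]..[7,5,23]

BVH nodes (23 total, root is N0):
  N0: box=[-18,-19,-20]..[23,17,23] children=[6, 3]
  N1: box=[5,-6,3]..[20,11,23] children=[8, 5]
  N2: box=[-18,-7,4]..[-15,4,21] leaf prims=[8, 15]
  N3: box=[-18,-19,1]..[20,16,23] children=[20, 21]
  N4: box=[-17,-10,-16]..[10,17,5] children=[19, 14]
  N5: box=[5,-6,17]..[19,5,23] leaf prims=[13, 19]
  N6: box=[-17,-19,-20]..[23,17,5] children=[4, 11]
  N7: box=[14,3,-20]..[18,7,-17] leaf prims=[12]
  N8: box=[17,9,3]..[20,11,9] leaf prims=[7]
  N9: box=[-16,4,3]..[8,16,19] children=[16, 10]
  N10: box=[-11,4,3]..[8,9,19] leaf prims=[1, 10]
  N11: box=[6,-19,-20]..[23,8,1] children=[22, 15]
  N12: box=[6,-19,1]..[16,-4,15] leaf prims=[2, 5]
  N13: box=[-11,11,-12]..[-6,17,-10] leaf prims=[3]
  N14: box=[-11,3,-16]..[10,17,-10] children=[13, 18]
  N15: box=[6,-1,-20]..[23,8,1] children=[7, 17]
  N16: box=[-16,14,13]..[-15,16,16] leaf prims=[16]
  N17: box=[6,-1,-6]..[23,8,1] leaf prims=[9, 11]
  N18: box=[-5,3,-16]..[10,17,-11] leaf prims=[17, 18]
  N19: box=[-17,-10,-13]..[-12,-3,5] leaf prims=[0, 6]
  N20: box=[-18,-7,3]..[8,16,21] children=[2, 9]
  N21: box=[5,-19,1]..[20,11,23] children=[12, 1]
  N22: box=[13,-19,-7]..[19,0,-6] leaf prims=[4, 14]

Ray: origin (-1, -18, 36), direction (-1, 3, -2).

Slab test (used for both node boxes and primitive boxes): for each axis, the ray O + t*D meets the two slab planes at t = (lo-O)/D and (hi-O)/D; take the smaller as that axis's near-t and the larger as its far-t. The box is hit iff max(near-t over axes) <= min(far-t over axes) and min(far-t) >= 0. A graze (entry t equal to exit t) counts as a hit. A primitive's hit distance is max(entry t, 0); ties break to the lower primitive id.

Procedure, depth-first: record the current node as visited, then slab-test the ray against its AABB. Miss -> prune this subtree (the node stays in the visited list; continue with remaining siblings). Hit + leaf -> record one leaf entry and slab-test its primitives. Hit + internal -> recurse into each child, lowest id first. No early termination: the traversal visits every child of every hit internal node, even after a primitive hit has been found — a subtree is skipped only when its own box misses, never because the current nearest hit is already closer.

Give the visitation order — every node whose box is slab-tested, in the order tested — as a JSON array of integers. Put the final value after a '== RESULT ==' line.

Walk:
N0 x:[-24,17] y:[-1/3,35/3] z:[13/2,28] -> hit [13/2,35/3], descend [3, 6]
  N3 x:[-21,17] y:[-1/3,34/3] z:[13/2,35/2] -> hit [13/2,34/3], descend [20, 21]
    N20 x:[-9,17] y:[11/3,34/3] z:[15/2,33/2] -> hit [15/2,34/3], descend [2, 9]
      N2 x:[14,17] y:[11/3,22/3] z:[15/2,16] -> miss, prune
      N9 x:[-9,15] y:[22/3,34/3] z:[17/2,33/2] -> hit [17/2,34/3], descend [10, 16]
        N10 x:[-9,10] y:[22/3,9] z:[17/2,33/2] -> hit [17/2,9] leaf, test {P1@t=17/2, P10(miss)}
        N16 x:[14,15] y:[32/3,34/3] z:[10,23/2] -> miss, prune
    N21 x:[-21,-6] y:[-1/3,29/3] z:[13/2,35/2] -> miss, prune
  N6 x:[-24,16] y:[-1/3,35/3] z:[31/2,28] -> miss, prune

Visited [0, 3, 20, 2, 9, 10, 16, 21, 6]. Tests: 9 box, 1 leaf. Nearest: P1.

== RESULT ==
[0, 3, 20, 2, 9, 10, 16, 21, 6]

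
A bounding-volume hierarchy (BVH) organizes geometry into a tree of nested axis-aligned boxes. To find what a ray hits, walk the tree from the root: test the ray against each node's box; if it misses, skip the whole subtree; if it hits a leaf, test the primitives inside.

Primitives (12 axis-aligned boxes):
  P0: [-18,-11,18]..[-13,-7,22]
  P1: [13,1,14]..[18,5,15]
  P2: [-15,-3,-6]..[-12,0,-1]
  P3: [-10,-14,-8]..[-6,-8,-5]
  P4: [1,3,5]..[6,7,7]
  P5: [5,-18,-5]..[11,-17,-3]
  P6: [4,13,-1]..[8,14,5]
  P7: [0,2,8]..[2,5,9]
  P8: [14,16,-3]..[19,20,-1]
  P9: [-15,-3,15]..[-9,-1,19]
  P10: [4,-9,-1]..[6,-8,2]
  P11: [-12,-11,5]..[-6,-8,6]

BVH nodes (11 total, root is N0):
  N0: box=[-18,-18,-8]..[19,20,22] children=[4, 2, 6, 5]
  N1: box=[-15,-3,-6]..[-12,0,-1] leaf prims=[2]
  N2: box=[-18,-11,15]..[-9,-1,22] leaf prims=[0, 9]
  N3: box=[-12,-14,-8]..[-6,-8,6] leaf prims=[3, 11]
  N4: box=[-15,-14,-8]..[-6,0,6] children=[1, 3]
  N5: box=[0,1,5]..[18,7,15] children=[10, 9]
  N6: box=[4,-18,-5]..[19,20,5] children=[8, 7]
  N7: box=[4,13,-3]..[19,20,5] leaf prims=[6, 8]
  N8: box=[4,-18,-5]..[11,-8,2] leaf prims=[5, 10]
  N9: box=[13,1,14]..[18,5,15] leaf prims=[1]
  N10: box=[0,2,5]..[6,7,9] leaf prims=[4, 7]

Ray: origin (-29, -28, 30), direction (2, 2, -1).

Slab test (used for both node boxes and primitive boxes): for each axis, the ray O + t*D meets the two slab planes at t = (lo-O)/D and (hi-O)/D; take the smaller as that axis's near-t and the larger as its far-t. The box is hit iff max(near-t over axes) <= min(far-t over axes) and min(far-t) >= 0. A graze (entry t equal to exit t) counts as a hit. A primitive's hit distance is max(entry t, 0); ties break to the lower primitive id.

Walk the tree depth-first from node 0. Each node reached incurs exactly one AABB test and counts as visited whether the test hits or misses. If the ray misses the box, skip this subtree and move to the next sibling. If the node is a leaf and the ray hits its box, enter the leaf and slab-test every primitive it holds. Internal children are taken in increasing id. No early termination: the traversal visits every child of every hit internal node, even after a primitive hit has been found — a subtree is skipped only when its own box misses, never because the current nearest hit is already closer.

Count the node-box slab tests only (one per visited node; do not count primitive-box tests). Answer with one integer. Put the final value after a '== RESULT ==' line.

Traverse from the root:
N0 x:[11/2,24] y:[5,24] z:[8,38] -> hit [8,24], descend [2, 4, 5, 6]
  N2 x:[11/2,10] y:[17/2,27/2] z:[8,15] -> hit [17/2,10] leaf, test {P0(miss), P9(miss)}
  N4 x:[7,23/2] y:[7,14] z:[24,38] -> miss, prune
  N5 x:[29/2,47/2] y:[29/2,35/2] z:[15,25] -> hit [15,35/2], descend [9, 10]
    N9 x:[21,47/2] y:[29/2,33/2] z:[15,16] -> miss, prune
    N10 x:[29/2,35/2] y:[15,35/2] z:[21,25] -> miss, prune
  N6 x:[33/2,24] y:[5,24] z:[25,35] -> miss, prune

7 AABB tests over nodes [0, 2, 4, 5, 9, 10, 6]; 1 leaf entered; closest miss.

== RESULT ==
7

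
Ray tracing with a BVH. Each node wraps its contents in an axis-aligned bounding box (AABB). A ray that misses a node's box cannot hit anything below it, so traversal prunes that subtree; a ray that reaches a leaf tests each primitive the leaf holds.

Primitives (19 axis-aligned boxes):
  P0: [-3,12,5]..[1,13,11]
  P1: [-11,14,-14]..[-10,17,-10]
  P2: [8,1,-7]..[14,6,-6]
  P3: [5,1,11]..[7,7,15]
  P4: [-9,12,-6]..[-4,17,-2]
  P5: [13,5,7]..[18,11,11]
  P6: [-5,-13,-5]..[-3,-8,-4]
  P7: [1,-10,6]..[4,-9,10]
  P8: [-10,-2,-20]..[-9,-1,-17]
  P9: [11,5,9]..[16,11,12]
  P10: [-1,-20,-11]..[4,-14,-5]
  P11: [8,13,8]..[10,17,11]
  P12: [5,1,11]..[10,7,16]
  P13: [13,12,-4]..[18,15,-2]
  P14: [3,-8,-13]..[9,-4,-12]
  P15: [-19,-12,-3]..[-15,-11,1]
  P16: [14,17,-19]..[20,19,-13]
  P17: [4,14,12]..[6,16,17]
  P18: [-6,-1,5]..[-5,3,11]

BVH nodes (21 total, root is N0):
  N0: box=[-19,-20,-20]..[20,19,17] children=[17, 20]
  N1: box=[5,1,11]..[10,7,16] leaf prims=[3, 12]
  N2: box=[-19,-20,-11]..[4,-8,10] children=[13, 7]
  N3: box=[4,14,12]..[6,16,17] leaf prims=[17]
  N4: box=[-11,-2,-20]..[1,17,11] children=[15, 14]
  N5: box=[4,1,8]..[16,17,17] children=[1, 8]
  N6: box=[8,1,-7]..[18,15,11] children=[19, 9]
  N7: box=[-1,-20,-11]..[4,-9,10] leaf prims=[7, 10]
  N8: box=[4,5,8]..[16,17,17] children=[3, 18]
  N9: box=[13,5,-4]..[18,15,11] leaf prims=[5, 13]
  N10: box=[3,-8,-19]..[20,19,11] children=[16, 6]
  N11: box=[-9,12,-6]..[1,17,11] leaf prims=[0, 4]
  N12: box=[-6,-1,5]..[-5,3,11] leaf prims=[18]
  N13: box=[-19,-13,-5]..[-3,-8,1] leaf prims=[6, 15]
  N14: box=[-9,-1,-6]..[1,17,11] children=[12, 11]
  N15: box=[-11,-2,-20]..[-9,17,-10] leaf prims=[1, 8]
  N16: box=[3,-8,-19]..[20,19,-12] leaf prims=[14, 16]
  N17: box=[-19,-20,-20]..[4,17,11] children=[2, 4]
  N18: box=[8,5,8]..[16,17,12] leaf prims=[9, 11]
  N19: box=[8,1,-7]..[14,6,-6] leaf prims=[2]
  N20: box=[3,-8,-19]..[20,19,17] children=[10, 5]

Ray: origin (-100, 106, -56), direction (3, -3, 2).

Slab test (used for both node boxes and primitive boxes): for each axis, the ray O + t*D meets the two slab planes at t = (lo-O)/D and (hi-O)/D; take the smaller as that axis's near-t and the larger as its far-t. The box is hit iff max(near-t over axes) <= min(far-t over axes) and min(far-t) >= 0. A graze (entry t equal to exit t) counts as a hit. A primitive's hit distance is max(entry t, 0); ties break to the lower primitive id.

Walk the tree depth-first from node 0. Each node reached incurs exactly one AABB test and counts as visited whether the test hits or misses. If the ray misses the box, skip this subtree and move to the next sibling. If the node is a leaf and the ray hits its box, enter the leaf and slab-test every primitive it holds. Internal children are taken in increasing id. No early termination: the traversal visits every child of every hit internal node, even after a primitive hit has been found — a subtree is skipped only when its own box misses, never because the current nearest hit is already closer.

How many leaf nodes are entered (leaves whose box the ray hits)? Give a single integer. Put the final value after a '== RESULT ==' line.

Walk:
N0 x:[27,40] y:[29,42] z:[18,73/2] -> hit [29,73/2], descend [17, 20]
  N17 x:[27,104/3] y:[89/3,42] z:[18,67/2] -> hit [89/3,67/2], descend [2, 4]
    N2 x:[27,104/3] y:[38,42] z:[45/2,33] -> miss, prune
    N4 x:[89/3,101/3] y:[89/3,36] z:[18,67/2] -> hit [89/3,67/2], descend [14, 15]
      N14 x:[91/3,101/3] y:[89/3,107/3] z:[25,67/2] -> hit [91/3,67/2], descend [11, 12]
        N11 x:[91/3,101/3] y:[89/3,94/3] z:[25,67/2] -> hit [91/3,94/3] leaf, test {P0(miss), P4(miss)}
        N12 x:[94/3,95/3] y:[103/3,107/3] z:[61/2,67/2] -> miss, prune
      N15 x:[89/3,91/3] y:[89/3,36] z:[18,23] -> miss, prune
  N20 x:[103/3,40] y:[29,38] z:[37/2,73/2] -> hit [103/3,73/2], descend [5, 10]
    N5 x:[104/3,116/3] y:[89/3,35] z:[32,73/2] -> hit [104/3,35], descend [1, 8]
      N1 x:[35,110/3] y:[33,35] z:[67/2,36] -> hit [35,35] leaf, test {P3@t=35, P12@t=35}
      N8 x:[104/3,116/3] y:[89/3,101/3] z:[32,73/2] -> miss, prune
    N10 x:[103/3,40] y:[29,38] z:[37/2,67/2] -> miss, prune

order=[0, 17, 2, 4, 14, 11, 12, 15, 20, 5, 1, 8, 10]  |boxes|=13  |leaves|=2  hit=P3

== RESULT ==
2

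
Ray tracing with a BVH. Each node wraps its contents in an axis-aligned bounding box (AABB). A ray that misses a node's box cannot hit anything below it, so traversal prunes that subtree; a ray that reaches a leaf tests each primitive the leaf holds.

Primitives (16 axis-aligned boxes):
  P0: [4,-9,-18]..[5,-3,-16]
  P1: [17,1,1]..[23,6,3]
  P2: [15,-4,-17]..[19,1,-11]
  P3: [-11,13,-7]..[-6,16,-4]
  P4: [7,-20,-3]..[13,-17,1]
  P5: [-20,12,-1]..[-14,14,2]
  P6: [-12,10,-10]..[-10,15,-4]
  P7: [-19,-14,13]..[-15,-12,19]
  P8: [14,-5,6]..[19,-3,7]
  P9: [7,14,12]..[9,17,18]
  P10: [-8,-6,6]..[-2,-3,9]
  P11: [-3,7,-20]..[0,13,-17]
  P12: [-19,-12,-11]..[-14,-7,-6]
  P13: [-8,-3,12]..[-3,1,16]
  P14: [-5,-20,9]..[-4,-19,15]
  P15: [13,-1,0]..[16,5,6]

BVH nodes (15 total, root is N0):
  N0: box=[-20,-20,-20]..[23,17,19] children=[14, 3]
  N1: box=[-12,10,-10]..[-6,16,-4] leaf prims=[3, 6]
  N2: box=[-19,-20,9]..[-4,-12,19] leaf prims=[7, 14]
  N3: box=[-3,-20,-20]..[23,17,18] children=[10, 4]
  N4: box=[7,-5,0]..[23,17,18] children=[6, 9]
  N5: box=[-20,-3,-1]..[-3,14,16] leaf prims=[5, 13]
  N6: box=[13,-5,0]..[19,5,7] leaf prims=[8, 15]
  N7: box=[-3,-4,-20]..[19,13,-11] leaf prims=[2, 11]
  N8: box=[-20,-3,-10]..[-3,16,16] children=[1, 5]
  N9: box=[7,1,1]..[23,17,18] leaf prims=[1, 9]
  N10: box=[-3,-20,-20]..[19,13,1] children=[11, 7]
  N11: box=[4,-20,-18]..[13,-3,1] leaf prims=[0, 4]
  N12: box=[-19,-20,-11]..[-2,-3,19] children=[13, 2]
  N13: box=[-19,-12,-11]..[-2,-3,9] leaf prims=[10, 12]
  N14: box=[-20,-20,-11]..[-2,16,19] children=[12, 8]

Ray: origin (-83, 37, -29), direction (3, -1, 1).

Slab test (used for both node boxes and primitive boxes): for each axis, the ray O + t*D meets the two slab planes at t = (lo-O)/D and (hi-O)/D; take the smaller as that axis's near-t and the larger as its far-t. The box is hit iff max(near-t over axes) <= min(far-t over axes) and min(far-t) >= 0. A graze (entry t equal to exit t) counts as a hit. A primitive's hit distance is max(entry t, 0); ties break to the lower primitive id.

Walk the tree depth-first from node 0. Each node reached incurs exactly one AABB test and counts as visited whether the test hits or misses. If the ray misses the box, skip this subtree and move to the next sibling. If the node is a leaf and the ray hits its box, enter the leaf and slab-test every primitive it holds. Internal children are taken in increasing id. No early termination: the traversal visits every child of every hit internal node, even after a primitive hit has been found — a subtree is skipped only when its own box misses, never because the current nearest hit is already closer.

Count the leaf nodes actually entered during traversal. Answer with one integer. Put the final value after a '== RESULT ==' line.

Walk:
N0 x:[21,106/3] y:[20,57] z:[9,48] -> hit [21,106/3], descend [3, 14]
  N3 x:[80/3,106/3] y:[20,57] z:[9,47] -> hit [80/3,106/3], descend [4, 10]
    N4 x:[30,106/3] y:[20,42] z:[29,47] -> hit [30,106/3], descend [6, 9]
      N6 x:[32,34] y:[32,42] z:[29,36] -> hit [32,34] leaf, test {P8(miss), P15@t=32}
      N9 x:[30,106/3] y:[20,36] z:[30,47] -> hit [30,106/3] leaf, test {P1(miss), P9(miss)}
    N10 x:[80/3,34] y:[24,57] z:[9,30] -> hit [80/3,30], descend [7, 11]
      N7 x:[80/3,34] y:[24,41] z:[9,18] -> miss, prune
      N11 x:[29,32] y:[40,57] z:[11,30] -> miss, prune
  N14 x:[21,27] y:[21,57] z:[18,48] -> hit [21,27], descend [8, 12]
    N8 x:[21,80/3] y:[21,40] z:[19,45] -> hit [21,80/3], descend [1, 5]
      N1 x:[71/3,77/3] y:[21,27] z:[19,25] -> hit [71/3,25] leaf, test {P3@t=24, P6@t=71/3}
      N5 x:[21,80/3] y:[23,40] z:[28,45] -> miss, prune
    N12 x:[64/3,27] y:[40,57] z:[18,48] -> miss, prune

order=[0, 3, 4, 6, 9, 10, 7, 11, 14, 8, 1, 5, 12]  |boxes|=13  |leaves|=3  hit=P6

== RESULT ==
3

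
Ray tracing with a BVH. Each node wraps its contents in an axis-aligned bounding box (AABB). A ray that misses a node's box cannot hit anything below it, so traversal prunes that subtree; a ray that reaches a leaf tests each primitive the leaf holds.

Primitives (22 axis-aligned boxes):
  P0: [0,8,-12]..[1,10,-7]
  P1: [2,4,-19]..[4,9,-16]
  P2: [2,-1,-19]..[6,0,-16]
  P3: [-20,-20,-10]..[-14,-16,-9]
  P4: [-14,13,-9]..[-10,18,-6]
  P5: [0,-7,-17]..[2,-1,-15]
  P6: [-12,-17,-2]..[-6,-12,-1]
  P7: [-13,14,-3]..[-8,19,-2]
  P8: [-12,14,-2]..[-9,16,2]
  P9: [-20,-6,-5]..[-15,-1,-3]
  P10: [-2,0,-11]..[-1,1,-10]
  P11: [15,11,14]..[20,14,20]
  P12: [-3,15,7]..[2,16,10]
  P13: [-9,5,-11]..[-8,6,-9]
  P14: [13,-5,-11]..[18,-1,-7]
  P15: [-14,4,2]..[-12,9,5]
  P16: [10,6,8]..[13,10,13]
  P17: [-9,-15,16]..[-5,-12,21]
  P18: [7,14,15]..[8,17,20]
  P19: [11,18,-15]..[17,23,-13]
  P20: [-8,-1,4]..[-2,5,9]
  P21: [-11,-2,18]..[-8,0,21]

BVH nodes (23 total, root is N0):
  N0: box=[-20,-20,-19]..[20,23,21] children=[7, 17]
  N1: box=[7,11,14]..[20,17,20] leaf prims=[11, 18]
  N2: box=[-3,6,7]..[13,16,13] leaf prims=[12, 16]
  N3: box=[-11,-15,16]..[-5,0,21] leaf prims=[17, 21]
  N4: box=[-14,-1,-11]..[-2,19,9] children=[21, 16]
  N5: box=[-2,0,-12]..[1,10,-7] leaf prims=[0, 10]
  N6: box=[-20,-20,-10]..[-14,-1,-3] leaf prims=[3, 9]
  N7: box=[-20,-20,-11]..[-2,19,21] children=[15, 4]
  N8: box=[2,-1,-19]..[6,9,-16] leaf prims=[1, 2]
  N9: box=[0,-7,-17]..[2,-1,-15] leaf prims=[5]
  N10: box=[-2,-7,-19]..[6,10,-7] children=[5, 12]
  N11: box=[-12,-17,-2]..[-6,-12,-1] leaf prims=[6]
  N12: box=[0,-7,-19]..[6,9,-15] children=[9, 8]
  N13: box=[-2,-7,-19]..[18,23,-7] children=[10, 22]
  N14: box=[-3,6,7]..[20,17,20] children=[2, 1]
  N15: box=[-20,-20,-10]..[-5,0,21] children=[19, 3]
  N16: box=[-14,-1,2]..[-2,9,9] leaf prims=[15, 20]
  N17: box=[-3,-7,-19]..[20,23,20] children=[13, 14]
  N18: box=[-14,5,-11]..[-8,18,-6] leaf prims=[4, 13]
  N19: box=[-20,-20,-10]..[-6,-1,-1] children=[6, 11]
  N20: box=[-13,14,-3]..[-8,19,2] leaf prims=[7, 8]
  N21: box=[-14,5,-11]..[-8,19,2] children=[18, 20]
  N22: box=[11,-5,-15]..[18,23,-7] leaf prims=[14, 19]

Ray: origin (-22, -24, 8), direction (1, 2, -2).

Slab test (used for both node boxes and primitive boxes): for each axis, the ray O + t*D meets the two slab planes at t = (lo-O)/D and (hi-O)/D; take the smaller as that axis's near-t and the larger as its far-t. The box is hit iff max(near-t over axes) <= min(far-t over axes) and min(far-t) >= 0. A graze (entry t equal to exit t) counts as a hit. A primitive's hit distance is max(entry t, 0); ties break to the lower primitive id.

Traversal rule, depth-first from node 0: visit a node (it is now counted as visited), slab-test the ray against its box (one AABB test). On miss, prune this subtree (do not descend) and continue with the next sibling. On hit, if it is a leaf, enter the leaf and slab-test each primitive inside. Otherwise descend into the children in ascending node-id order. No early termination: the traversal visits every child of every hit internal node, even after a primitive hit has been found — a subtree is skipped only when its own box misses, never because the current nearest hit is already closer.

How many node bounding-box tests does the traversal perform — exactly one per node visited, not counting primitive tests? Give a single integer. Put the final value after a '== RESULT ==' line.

Traverse from the root:
N0 x:[2,42] y:[2,47/2] z:[-13/2,27/2] -> hit [2,27/2], descend [7, 17]
  N7 x:[2,20] y:[2,43/2] z:[-13/2,19/2] -> hit [2,19/2], descend [4, 15]
    N4 x:[8,20] y:[23/2,43/2] z:[-1/2,19/2] -> miss, prune
    N15 x:[2,17] y:[2,12] z:[-13/2,9] -> hit [2,9], descend [3, 19]
      N3 x:[11,17] y:[9/2,12] z:[-13/2,-4] -> miss, prune
      N19 x:[2,16] y:[2,23/2] z:[9/2,9] -> hit [9/2,9], descend [6, 11]
        N6 x:[2,8] y:[2,23/2] z:[11/2,9] -> hit [11/2,8] leaf, test {P3(miss), P9(miss)}
        N11 x:[10,16] y:[7/2,6] z:[9/2,5] -> miss, prune
  N17 x:[19,42] y:[17/2,47/2] z:[-6,27/2] -> miss, prune

Visited [0, 7, 4, 15, 3, 19, 6, 11, 17]. Tests: 9 box, 1 leaf. Nearest: miss.

== RESULT ==
9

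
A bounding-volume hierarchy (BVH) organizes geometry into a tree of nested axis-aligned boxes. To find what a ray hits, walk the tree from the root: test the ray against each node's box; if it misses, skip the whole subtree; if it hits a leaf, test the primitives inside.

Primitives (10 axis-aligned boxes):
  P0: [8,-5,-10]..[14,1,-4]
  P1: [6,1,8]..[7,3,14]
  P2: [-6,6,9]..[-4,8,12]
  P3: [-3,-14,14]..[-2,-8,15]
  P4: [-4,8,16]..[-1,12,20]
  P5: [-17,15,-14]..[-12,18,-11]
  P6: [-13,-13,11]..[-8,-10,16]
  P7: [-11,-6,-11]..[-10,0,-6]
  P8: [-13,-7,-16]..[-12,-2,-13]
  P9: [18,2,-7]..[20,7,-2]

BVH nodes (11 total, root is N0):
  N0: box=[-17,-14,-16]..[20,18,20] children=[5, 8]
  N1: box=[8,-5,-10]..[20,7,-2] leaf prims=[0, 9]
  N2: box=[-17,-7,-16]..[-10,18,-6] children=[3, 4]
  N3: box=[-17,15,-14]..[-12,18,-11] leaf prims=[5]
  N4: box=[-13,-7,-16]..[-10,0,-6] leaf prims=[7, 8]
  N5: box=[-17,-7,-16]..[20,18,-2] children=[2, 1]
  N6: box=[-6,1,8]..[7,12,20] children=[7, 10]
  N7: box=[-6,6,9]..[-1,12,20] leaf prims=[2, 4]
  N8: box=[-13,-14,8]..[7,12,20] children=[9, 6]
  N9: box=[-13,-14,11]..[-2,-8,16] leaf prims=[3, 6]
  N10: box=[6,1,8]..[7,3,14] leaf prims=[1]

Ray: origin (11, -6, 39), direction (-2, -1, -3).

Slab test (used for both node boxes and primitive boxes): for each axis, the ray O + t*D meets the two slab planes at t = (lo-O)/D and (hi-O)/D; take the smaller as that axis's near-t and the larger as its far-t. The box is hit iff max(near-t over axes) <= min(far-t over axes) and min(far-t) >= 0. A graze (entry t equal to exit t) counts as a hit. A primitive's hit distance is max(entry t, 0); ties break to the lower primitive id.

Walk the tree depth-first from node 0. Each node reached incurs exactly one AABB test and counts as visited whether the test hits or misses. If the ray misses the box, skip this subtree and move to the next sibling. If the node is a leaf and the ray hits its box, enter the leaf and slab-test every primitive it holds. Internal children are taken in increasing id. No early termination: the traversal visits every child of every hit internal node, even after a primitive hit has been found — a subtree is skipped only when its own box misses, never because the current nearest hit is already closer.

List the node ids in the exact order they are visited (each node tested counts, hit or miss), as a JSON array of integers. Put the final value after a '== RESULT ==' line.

Trace the traversal:
N0 x:[-9/2,14] y:[-24,8] z:[19/3,55/3] -> hit [19/3,8], descend [5, 8]
  N5 x:[-9/2,14] y:[-24,1] z:[41/3,55/3] -> miss, prune
  N8 x:[2,12] y:[-18,8] z:[19/3,31/3] -> hit [19/3,8], descend [6, 9]
    N6 x:[2,17/2] y:[-18,-7] z:[19/3,31/3] -> miss, prune
    N9 x:[13/2,12] y:[2,8] z:[23/3,28/3] -> hit [23/3,8] leaf, test {P3(miss), P6(miss)}

Summary -> nodes [0, 5, 8, 6, 9]; box-tests=5; leaf-entries=1; first=miss

== RESULT ==
[0, 5, 8, 6, 9]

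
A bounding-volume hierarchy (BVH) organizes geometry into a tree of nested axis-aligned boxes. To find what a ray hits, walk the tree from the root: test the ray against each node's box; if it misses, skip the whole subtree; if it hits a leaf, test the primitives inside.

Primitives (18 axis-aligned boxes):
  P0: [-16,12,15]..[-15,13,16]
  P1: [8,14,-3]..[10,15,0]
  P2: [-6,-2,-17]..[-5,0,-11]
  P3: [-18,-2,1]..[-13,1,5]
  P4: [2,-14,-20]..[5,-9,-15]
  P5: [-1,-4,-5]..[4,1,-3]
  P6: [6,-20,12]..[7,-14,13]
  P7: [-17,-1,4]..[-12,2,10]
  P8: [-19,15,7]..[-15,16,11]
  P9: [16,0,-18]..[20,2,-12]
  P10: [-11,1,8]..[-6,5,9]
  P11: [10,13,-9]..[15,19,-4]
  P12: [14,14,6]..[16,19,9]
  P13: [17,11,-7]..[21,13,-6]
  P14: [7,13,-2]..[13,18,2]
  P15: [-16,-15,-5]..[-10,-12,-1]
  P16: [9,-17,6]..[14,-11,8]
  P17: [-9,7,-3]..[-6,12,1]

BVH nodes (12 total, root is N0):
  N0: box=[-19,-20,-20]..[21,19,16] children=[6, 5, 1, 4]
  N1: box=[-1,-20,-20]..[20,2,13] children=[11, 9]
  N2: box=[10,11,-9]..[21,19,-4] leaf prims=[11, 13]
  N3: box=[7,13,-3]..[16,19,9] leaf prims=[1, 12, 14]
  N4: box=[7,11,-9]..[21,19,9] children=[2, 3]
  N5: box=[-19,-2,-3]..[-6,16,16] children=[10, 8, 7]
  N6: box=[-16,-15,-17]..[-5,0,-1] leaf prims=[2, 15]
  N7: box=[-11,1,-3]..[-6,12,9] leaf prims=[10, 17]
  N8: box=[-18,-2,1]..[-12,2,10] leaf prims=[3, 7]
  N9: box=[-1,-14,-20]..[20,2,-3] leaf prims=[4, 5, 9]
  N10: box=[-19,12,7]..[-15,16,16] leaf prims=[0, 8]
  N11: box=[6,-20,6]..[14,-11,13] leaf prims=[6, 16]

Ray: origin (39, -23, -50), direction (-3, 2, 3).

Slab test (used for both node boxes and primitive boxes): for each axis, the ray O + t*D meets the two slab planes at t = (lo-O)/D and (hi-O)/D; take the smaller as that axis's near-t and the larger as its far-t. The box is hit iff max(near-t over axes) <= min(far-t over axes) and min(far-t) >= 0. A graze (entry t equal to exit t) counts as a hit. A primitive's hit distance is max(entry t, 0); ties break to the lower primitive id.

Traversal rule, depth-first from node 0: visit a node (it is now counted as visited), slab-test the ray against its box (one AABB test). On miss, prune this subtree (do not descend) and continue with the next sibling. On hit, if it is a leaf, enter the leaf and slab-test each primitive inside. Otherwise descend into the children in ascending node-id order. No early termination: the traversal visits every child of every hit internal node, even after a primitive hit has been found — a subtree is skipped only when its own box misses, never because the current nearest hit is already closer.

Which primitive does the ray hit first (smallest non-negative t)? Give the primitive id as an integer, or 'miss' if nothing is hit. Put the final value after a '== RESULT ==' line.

Walk:
N0 x:[6,58/3] y:[3/2,21] z:[10,22] -> hit [10,58/3], descend [1, 4, 5, 6]
  N1 x:[19/3,40/3] y:[3/2,25/2] z:[10,21] -> hit [10,25/2], descend [9, 11]
    N9 x:[19/3,40/3] y:[9/2,25/2] z:[10,47/3] -> hit [10,25/2] leaf, test {P4(miss), P5(miss), P9(miss)}
    N11 x:[25/3,11] y:[3/2,6] z:[56/3,21] -> miss, prune
  N4 x:[6,32/3] y:[17,21] z:[41/3,59/3] -> miss, prune
  N5 x:[15,58/3] y:[21/2,39/2] z:[47/3,22] -> hit [47/3,58/3], descend [7, 8, 10]
    N7 x:[15,50/3] y:[12,35/2] z:[47/3,59/3] -> hit [47/3,50/3] leaf, test {P10(miss), P17@t=47/3}
    N8 x:[17,19] y:[21/2,25/2] z:[17,20] -> miss, prune
    N10 x:[18,58/3] y:[35/2,39/2] z:[19,22] -> hit [19,58/3] leaf, test {P0(miss), P8@t=19}
  N6 x:[44/3,55/3] y:[4,23/2] z:[11,49/3] -> miss, prune

Summary -> nodes [0, 1, 9, 11, 4, 5, 7, 8, 10, 6]; box-tests=10; leaf-entries=3; first=P17

== RESULT ==
17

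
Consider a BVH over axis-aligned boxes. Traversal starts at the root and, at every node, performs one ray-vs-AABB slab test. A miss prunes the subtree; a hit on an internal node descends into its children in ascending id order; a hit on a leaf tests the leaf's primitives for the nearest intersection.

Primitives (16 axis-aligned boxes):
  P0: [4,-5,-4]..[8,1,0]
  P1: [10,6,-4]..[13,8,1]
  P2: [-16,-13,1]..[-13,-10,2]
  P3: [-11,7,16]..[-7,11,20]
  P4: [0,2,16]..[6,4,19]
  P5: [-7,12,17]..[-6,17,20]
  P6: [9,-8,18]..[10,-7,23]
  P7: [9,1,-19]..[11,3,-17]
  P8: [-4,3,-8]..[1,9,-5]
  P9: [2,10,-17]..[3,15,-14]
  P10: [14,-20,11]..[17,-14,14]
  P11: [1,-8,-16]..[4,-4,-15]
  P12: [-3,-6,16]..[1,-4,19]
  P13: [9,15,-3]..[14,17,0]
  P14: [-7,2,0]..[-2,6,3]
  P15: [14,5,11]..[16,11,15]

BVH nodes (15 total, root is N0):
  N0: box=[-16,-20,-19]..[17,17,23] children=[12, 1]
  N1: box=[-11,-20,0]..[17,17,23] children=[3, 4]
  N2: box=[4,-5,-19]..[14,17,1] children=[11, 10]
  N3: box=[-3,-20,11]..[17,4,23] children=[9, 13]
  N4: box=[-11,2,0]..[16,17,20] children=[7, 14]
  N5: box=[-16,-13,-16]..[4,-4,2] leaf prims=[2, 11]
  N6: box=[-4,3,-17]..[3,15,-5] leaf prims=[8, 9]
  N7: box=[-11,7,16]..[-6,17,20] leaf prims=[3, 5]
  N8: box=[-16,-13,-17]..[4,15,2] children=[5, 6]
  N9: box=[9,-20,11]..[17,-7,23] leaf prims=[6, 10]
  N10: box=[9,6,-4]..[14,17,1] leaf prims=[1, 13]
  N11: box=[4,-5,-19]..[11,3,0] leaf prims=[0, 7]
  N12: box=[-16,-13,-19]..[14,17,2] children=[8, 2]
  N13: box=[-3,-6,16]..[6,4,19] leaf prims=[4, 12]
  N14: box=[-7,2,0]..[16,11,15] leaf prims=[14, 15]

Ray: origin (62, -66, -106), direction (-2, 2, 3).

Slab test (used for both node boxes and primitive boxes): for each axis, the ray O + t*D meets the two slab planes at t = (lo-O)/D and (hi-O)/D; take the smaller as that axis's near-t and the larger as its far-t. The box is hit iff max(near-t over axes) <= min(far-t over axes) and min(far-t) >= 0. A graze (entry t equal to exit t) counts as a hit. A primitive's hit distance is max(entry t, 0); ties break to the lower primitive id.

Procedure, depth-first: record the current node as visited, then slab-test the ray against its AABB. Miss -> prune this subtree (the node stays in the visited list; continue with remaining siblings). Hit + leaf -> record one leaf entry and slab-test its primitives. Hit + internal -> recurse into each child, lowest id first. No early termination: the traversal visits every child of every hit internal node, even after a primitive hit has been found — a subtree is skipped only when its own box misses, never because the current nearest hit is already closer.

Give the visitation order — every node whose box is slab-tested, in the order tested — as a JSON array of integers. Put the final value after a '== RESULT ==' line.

Traverse from the root:
N0 x:[45/2,39] y:[23,83/2] z:[29,43] -> hit [29,39], descend [1, 12]
  N1 x:[45/2,73/2] y:[23,83/2] z:[106/3,43] -> hit [106/3,73/2], descend [3, 4]
    N3 x:[45/2,65/2] y:[23,35] z:[39,43] -> miss, prune
    N4 x:[23,73/2] y:[34,83/2] z:[106/3,42] -> hit [106/3,73/2], descend [7, 14]
      N7 x:[34,73/2] y:[73/2,83/2] z:[122/3,42] -> miss, prune
      N14 x:[23,69/2] y:[34,77/2] z:[106/3,121/3] -> miss, prune
  N12 x:[24,39] y:[53/2,83/2] z:[29,36] -> hit [29,36], descend [2, 8]
    N2 x:[24,29] y:[61/2,83/2] z:[29,107/3] -> miss, prune
    N8 x:[29,39] y:[53/2,81/2] z:[89/3,36] -> hit [89/3,36], descend [5, 6]
      N5 x:[29,39] y:[53/2,31] z:[30,36] -> hit [30,31] leaf, test {P2(miss), P11@t=30}
      N6 x:[59/2,33] y:[69/2,81/2] z:[89/3,101/3] -> miss, prune

Visited [0, 1, 3, 4, 7, 14, 12, 2, 8, 5, 6]. Tests: 11 box, 1 leaf. Nearest: P11.

== RESULT ==
[0, 1, 3, 4, 7, 14, 12, 2, 8, 5, 6]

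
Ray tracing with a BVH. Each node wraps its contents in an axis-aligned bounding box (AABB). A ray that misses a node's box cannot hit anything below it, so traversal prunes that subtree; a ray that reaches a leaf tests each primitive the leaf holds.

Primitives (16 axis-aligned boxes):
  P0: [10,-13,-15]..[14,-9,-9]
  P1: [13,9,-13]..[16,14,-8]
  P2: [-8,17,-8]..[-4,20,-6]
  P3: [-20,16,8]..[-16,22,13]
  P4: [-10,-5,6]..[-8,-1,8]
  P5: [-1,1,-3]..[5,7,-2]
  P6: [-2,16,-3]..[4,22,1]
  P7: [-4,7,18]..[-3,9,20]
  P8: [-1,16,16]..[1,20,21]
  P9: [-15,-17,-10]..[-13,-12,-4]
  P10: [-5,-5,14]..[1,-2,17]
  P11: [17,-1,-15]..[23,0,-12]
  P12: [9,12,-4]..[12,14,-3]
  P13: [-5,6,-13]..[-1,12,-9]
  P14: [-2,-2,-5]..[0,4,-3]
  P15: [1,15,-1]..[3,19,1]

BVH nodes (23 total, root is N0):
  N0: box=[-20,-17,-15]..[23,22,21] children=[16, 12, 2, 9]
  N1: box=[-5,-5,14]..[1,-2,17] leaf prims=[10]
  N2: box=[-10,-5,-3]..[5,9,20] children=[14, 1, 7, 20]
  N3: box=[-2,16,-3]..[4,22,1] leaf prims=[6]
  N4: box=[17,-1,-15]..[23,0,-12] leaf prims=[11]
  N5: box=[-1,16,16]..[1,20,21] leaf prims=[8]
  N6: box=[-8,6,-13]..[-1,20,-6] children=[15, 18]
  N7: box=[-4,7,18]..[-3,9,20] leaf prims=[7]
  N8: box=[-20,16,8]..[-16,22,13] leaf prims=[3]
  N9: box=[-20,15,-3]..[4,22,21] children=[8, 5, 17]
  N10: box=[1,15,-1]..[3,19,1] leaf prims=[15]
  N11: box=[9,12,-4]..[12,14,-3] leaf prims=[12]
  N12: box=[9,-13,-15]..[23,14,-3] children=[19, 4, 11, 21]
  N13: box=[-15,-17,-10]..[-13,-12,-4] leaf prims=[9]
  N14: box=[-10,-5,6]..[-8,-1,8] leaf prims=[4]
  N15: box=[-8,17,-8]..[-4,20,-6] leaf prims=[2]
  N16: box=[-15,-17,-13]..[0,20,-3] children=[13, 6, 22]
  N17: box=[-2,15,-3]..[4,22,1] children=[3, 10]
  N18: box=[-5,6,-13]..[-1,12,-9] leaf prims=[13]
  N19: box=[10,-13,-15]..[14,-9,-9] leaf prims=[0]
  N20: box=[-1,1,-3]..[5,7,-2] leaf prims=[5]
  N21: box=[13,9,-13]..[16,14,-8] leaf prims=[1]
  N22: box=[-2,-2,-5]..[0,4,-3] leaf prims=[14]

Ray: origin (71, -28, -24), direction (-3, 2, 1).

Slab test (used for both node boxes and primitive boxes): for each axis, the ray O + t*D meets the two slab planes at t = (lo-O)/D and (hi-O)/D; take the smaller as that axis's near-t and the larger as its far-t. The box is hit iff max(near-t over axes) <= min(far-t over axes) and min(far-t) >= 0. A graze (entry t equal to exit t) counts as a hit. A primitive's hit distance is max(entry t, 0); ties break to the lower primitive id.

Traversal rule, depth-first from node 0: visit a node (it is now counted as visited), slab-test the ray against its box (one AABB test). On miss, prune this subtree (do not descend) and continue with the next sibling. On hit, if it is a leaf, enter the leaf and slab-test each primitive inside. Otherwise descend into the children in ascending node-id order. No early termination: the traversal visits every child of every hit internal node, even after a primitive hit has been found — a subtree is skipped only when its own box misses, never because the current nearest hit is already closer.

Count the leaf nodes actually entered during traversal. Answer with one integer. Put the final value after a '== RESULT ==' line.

Trace the traversal:
N0 x:[16,91/3] y:[11/2,25] z:[9,45] -> hit [16,25], descend [2, 9, 12, 16]
  N2 x:[22,27] y:[23/2,37/2] z:[21,44] -> miss, prune
  N9 x:[67/3,91/3] y:[43/2,25] z:[21,45] -> hit [67/3,25], descend [5, 8, 17]
    N5 x:[70/3,24] y:[22,24] z:[40,45] -> miss, prune
    N8 x:[29,91/3] y:[22,25] z:[32,37] -> miss, prune
    N17 x:[67/3,73/3] y:[43/2,25] z:[21,25] -> hit [67/3,73/3], descend [3, 10]
      N3 x:[67/3,73/3] y:[22,25] z:[21,25] -> hit [67/3,73/3] leaf, test {P6@t=67/3}
      N10 x:[68/3,70/3] y:[43/2,47/2] z:[23,25] -> hit [23,70/3] leaf, test {P15@t=23}
  N12 x:[16,62/3] y:[15/2,21] z:[9,21] -> hit [16,62/3], descend [4, 11, 19, 21]
    N4 x:[16,18] y:[27/2,14] z:[9,12] -> miss, prune
    N11 x:[59/3,62/3] y:[20,21] z:[20,21] -> hit [20,62/3] leaf, test {P12@t=20}
    N19 x:[19,61/3] y:[15/2,19/2] z:[9,15] -> miss, prune
    N21 x:[55/3,58/3] y:[37/2,21] z:[11,16] -> miss, prune
  N16 x:[71/3,86/3] y:[11/2,24] z:[11,21] -> miss, prune

14 AABB tests over nodes [0, 2, 9, 5, 8, 17, 3, 10, 12, 4, 11, 19, 21, 16]; 3 leaves entered; closest P12.

== RESULT ==
3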